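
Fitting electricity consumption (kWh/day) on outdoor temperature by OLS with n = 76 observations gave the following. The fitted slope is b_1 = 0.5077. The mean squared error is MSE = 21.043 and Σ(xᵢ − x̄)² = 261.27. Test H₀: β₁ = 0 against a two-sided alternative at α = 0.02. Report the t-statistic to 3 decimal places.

SE(b_1) = √(MSE/Sₓₓ) = √(21.043/261.27) = 0.283798.
t = 0.5077 / 0.283798 = 1.789.
df = n − 2 = 74.
Two-sided p ≈ 0.0777, which is ≥ 0.02, so fail to reject H₀.
The data do not give significant evidence of an association between outdoor temperature and electricity consumption.

t = 1.789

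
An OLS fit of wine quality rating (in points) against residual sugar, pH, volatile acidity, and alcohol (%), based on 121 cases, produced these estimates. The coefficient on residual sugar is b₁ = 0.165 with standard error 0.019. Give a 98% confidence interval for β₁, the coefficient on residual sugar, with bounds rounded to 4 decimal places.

(0.1202, 0.2098)

df = n − k − 1 = 121 − 4 − 1 = 116.
t* = t_{0.01, 116} = 2.358924.
Margin = t* × SE = 2.358924 × 0.019 = 0.044820.
CI: 0.165 ± 0.044820 → (0.1202, 0.2098).
With 98% confidence, each one-unit increase in residual sugar is associated with a change of between 0.1202 and 0.2098 points in wine quality rating, holding the other predictors fixed.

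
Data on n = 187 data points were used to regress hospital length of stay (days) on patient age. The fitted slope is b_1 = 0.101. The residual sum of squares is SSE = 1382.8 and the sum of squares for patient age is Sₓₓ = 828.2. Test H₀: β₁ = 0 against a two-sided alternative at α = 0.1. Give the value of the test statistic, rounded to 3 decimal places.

t = 1.063

MSE = SSE/(n − 2) = 1382.8/185 = 7.47459.
SE(b_1) = √(MSE/Sₓₓ) = √(7.47459/828.2) = 0.0950006.
t = 0.101 / 0.0950006 = 1.063.
df = n − 2 = 185.
Two-sided p ≈ 0.2891, which is ≥ 0.1, so fail to reject H₀.
The data do not give significant evidence of an association between patient age and hospital length of stay.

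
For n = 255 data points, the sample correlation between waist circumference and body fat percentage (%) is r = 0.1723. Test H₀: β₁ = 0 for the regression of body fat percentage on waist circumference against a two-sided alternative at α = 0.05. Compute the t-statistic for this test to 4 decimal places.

t = 2.7822

t = r·√(n − 2)/√(1 − r²) = 0.1723·√253/√0.970313 = 2.7822.
df = n − 2 = 253.
Two-sided p ≈ 0.0058, which is < 0.05, so reject H₀.
There is evidence of a linear association between waist circumference and body fat percentage.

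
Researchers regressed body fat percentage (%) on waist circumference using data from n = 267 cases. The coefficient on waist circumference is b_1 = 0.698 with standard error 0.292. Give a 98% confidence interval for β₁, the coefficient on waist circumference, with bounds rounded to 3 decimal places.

(0.015, 1.381)

df = n − 2 = 267 − 2 = 265.
t* = t_{0.01, 265} = 2.340502.
Margin = t* × SE = 2.340502 × 0.292 = 0.68343.
CI: 0.698 ± 0.68343 → (0.015, 1.381).
With 98% confidence, each one-unit increase in waist circumference is associated with a change of between 0.015 and 1.381 % in body fat percentage.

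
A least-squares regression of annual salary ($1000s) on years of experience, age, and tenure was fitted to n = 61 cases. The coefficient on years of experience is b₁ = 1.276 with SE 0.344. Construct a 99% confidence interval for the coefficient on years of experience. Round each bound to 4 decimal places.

(0.3593, 2.1927)

df = n − k − 1 = 61 − 3 − 1 = 57.
t* = t_{0.005, 57} = 2.66487.
Margin = t* × SE = 2.66487 × 0.344 = 0.916715.
CI: 1.276 ± 0.916715 → (0.3593, 2.1927).
With 99% confidence, each one-unit increase in years of experience is associated with a change of between 0.3593 and 2.1927 $1000s in annual salary, holding the other predictors fixed.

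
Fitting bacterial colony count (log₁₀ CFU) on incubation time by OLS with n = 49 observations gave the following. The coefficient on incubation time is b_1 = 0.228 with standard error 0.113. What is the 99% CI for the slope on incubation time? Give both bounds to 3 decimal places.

df = n − 2 = 49 − 2 = 47.
t* = t_{0.005, 47} = 2.684556.
Margin = t* × SE = 2.684556 × 0.113 = 0.30335.
CI: 0.228 ± 0.30335 → (-0.075, 0.531).
With 99% confidence, each one-unit increase in incubation time is associated with a change of between -0.075 and 0.531 log₁₀ CFU in bacterial colony count.

(-0.075, 0.531)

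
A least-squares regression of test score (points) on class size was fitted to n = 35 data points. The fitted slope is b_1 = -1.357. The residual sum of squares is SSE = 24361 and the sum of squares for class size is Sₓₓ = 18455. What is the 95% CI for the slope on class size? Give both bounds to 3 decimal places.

(-1.764, -0.950)

MSE = SSE/(n − 2) = 24361/33 = 738.212.
SE(b_1) = √(MSE/Sₓₓ) = √(738.212/18455) = 0.200002.
df = n − 2 = 33.
t* = t_{0.025, 33} = 2.034515.
Margin = t* × SE = 2.034515 × 0.200002 = 0.40691.
CI: -1.357 ± 0.40691 → (-1.764, -0.950).
With 95% confidence, each one-unit increase in class size is associated with a change of between -1.764 and -0.950 points in test score.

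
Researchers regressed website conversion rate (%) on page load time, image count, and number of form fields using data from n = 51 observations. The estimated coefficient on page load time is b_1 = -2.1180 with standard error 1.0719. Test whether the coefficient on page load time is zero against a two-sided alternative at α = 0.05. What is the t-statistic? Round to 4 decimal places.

H₀: β₁ = 0 vs H₁: β₁ ≠ 0.
t = (b_1 − β₁⁰)/SE = -2.1180 / 1.0719 = -1.9759.
df = n − k − 1 = 51 − 3 − 1 = 47.
Two-sided p ≈ 0.0540, which is ≥ 0.05, so fail to reject H₀.
The data do not give significant evidence of an association between page load time and website conversion rate, after adjusting for the other predictors.

t = -1.9759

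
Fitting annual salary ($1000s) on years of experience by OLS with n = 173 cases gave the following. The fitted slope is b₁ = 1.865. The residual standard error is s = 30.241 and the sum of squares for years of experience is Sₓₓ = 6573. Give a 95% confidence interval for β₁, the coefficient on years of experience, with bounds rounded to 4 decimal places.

SE(b₁) = s/√Sₓₓ = 30.241/√6573 = 0.373005.
df = n − 2 = 171.
t* = t_{0.025, 171} = 1.973934.
Margin = t* × SE = 1.973934 × 0.373005 = 0.736287.
CI: 1.865 ± 0.736287 → (1.1287, 2.6013).
With 95% confidence, each one-unit increase in years of experience is associated with a change of between 1.1287 and 2.6013 $1000s in annual salary.

(1.1287, 2.6013)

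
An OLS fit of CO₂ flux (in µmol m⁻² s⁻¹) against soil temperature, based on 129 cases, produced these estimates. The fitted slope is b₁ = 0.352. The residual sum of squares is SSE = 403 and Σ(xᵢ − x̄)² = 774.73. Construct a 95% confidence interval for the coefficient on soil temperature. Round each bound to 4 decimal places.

(0.2254, 0.4786)

MSE = SSE/(n − 2) = 403/127 = 3.17323.
SE(b₁) = √(MSE/Sₓₓ) = √(3.17323/774.73) = 0.0639993.
df = n − 2 = 127.
t* = t_{0.025, 127} = 1.97882.
Margin = t* × SE = 1.97882 × 0.0639993 = 0.126643.
CI: 0.352 ± 0.126643 → (0.2254, 0.4786).
With 95% confidence, each one-unit increase in soil temperature is associated with a change of between 0.2254 and 0.4786 µmol m⁻² s⁻¹ in CO₂ flux.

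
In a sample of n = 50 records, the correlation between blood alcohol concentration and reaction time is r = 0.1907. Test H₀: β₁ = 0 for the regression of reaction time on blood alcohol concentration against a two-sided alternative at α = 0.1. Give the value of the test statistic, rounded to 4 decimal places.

t = 1.3459

t = r·√(n − 2)/√(1 − r²) = 0.1907·√48/√0.963634 = 1.3459.
df = n − 2 = 48.
Two-sided p ≈ 0.1847, which is ≥ 0.1, so fail to reject H₀.
The data do not give significant evidence of a linear association between blood alcohol concentration and reaction time.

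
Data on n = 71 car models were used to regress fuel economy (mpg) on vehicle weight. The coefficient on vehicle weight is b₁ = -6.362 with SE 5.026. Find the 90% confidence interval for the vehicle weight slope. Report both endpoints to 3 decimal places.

(-14.742, 2.018)

df = n − 2 = 71 − 2 = 69.
t* = t_{0.05, 69} = 1.667239.
Margin = t* × SE = 1.667239 × 5.026 = 8.37954.
CI: -6.362 ± 8.37954 → (-14.742, 2.018).
With 90% confidence, each one-unit increase in vehicle weight is associated with a change of between -14.742 and 2.018 mpg in fuel economy.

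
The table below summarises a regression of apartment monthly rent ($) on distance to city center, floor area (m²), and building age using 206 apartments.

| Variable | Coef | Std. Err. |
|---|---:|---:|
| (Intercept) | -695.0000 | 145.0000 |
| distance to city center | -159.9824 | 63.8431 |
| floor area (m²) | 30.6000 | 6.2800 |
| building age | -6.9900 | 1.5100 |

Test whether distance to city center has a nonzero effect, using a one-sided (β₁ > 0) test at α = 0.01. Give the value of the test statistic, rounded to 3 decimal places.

Read off: b = -159.9824, SE = 63.8431 for distance to city center.
H₀: β₁ = 0 vs H₁: β₁ > 0.
t = -159.9824 / 63.8431 = -2.506.
df = n − k − 1 = 206 − 3 − 1 = 202.
One-sided p ≈ 0.9935, which is ≥ 0.01, so fail to reject H₀.
The data do not give significant evidence that the true slope on distance to city center is positive, holding the other predictors fixed.

t = -2.506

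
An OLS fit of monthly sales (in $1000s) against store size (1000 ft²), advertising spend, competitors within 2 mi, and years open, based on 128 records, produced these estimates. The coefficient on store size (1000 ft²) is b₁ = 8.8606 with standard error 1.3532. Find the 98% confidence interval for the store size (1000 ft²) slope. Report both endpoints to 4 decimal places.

(5.6710, 12.0502)

df = n − k − 1 = 128 − 4 − 1 = 123.
t* = t_{0.01, 123} = 2.357047.
Margin = t* × SE = 2.357047 × 1.3532 = 3.189556.
CI: 8.8606 ± 3.189556 → (5.6710, 12.0502).
With 98% confidence, each one-unit increase in store size (1000 ft²) is associated with a change of between 5.6710 and 12.0502 $1000s in monthly sales, holding the other predictors fixed.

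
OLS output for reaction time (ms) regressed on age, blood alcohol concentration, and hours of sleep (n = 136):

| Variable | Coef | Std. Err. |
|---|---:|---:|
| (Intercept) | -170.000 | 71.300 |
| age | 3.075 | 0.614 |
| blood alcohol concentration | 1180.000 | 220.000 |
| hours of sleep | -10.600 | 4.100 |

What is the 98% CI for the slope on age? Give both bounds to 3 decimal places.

Read off: b = 3.075, SE = 0.614 for age.
df = n − k − 1 = 136 − 3 − 1 = 132.
t* = t_{0.01, 132} = 2.35493.
Margin = t* × SE = 2.35493 × 0.614 = 1.44593.
CI: 3.075 ± 1.44593 → (1.629, 4.521).

(1.629, 4.521)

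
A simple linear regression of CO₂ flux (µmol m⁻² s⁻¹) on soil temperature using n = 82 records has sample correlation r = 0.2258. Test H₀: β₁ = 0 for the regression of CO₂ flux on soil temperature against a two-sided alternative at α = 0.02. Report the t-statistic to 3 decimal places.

t = r·√(n − 2)/√(1 − r²) = 0.2258·√80/√0.949014 = 2.073.
df = n − 2 = 80.
Two-sided p ≈ 0.0414, which is ≥ 0.02, so fail to reject H₀.
The data do not give significant evidence of a linear association between soil temperature and CO₂ flux.

t = 2.073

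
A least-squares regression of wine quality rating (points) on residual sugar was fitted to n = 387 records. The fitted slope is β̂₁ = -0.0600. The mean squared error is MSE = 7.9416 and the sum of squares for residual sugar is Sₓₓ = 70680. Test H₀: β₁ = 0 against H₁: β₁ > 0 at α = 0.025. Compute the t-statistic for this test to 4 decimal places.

t = -5.6604

SE(β̂₁) = √(MSE/Sₓₓ) = √(7.9416/70680) = 0.0106.
t = -0.0600 / 0.0106 = -5.6604.
df = n − 2 = 385.
One-sided p ≈ 1.0000, which is ≥ 0.025, so fail to reject H₀.
The data do not give significant evidence that the true slope on residual sugar is positive.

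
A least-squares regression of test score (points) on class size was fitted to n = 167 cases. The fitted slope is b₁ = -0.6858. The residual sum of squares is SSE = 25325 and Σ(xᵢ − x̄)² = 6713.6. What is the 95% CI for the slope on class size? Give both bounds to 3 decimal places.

MSE = SSE/(n − 2) = 25325/165 = 153.485.
SE(b₁) = √(MSE/Sₓₓ) = √(153.485/6713.6) = 0.151201.
df = n − 2 = 165.
t* = t_{0.025, 165} = 1.974446.
Margin = t* × SE = 1.974446 × 0.151201 = 0.29854.
CI: -0.6858 ± 0.29854 → (-0.984, -0.387).
With 95% confidence, each one-unit increase in class size is associated with a change of between -0.984 and -0.387 points in test score.

(-0.984, -0.387)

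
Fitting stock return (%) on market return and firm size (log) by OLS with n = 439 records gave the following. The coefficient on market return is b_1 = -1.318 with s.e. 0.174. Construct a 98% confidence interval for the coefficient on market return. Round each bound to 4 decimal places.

df = n − k − 1 = 439 − 2 − 1 = 436.
t* = t_{0.01, 436} = 2.334931.
Margin = t* × SE = 2.334931 × 0.174 = 0.406278.
CI: -1.318 ± 0.406278 → (-1.7243, -0.9117).
With 98% confidence, each one-unit increase in market return is associated with a change of between -1.7243 and -0.9117 % in stock return, holding the other predictors fixed.

(-1.7243, -0.9117)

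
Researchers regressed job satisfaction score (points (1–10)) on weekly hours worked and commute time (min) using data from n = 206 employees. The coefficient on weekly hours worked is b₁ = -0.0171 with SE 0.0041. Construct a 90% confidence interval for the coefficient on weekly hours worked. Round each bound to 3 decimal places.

df = n − k − 1 = 206 − 2 − 1 = 203.
t* = t_{0.05, 203} = 1.652394.
Margin = t* × SE = 1.652394 × 0.0041 = 0.00677.
CI: -0.0171 ± 0.00677 → (-0.024, -0.010).
With 90% confidence, each one-unit increase in weekly hours worked is associated with a change of between -0.024 and -0.010 points (1–10) in job satisfaction score, holding the other predictors fixed.

(-0.024, -0.010)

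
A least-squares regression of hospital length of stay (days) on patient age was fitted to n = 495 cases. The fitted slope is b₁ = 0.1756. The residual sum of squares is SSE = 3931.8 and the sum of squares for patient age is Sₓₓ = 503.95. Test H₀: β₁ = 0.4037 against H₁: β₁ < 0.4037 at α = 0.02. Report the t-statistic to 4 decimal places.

t = -1.8132

MSE = SSE/(n − 2) = 3931.8/493 = 7.97525.
SE(b₁) = √(MSE/Sₓₓ) = √(7.97525/503.95) = 0.125799.
t = (0.1756 − 0.4037) / 0.125799 = -1.8132.
df = n − 2 = 493.
One-sided p ≈ 0.0352, which is ≥ 0.02, so fail to reject H₀.
The data do not give significant evidence that the true slope on patient age is below 0.4037 days per unit.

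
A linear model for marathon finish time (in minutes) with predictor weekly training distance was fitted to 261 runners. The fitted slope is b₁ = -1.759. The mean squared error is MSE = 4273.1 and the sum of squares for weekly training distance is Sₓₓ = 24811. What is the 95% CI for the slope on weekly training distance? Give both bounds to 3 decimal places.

(-2.576, -0.942)

SE(b₁) = √(MSE/Sₓₓ) = √(4273.1/24811) = 0.415001.
df = n − 2 = 259.
t* = t_{0.025, 259} = 1.969166.
Margin = t* × SE = 1.969166 × 0.415001 = 0.81721.
CI: -1.759 ± 0.81721 → (-2.576, -0.942).
With 95% confidence, each one-unit increase in weekly training distance is associated with a change of between -2.576 and -0.942 minutes in marathon finish time.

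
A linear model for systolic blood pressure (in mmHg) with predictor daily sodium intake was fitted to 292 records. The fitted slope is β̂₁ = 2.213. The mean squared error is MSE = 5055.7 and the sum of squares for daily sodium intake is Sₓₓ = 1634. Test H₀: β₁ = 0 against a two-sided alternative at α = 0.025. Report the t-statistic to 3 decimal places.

t = 1.258

SE(β̂₁) = √(MSE/Sₓₓ) = √(5055.7/1634) = 1.759.
t = 2.213 / 1.759 = 1.258.
df = n − 2 = 290.
Two-sided p ≈ 0.2094, which is ≥ 0.025, so fail to reject H₀.
The data do not give significant evidence of an association between daily sodium intake and systolic blood pressure.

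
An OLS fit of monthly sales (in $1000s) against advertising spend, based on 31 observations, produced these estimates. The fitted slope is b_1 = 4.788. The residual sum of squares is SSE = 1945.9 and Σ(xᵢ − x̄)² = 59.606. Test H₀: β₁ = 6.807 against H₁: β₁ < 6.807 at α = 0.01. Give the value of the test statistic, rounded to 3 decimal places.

MSE = SSE/(n − 2) = 1945.9/29 = 67.1.
SE(b_1) = √(MSE/Sₓₓ) = √(67.1/59.606) = 1.061.
t = (4.788 − 6.807) / 1.061 = -1.903.
df = n − 2 = 29.
One-sided p ≈ 0.0335, which is ≥ 0.01, so fail to reject H₀.
The data do not give significant evidence that the true slope on advertising spend is below 6.807 $1000s per unit.

t = -1.903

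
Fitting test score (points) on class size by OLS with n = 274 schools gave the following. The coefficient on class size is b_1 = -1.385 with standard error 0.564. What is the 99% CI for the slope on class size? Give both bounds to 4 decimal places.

(-2.8480, 0.0780)

df = n − 2 = 274 − 2 = 272.
t* = t_{0.005, 272} = 2.594025.
Margin = t* × SE = 2.594025 × 0.564 = 1.463030.
CI: -1.385 ± 1.463030 → (-2.8480, 0.0780).
With 99% confidence, each one-unit increase in class size is associated with a change of between -2.8480 and 0.0780 points in test score.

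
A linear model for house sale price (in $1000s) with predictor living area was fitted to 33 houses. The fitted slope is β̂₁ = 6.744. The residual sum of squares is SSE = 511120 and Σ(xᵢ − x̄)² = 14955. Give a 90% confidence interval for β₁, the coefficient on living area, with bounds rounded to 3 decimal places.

MSE = SSE/(n − 2) = 511120/31 = 16487.7.
SE(β̂₁) = √(MSE/Sₓₓ) = √(16487.7/14955) = 1.05.
df = n − 2 = 31.
t* = t_{0.05, 31} = 1.695519.
Margin = t* × SE = 1.695519 × 1.05 = 1.78029.
CI: 6.744 ± 1.78029 → (4.964, 8.524).
With 90% confidence, each one-unit increase in living area is associated with a change of between 4.964 and 8.524 $1000s in house sale price.

(4.964, 8.524)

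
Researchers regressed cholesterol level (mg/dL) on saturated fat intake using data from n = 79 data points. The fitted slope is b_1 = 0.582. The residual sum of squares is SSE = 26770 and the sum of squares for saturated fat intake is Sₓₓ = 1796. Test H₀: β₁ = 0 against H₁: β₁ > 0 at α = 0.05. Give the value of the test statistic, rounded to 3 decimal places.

t = 1.323

MSE = SSE/(n − 2) = 26770/77 = 347.662.
SE(b_1) = √(MSE/Sₓₓ) = √(347.662/1796) = 0.439973.
t = 0.582 / 0.439973 = 1.323.
df = n − 2 = 77.
One-sided p ≈ 0.0949, which is ≥ 0.05, so fail to reject H₀.
The data do not give significant evidence that the true slope on saturated fat intake is positive.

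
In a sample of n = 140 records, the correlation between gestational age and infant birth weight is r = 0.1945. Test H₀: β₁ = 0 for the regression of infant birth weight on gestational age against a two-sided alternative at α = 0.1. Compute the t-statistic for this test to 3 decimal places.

t = 2.329

t = r·√(n − 2)/√(1 − r²) = 0.1945·√138/√0.96217 = 2.329.
df = n − 2 = 138.
Two-sided p ≈ 0.0213, which is < 0.1, so reject H₀.
There is evidence of a linear association between gestational age and infant birth weight.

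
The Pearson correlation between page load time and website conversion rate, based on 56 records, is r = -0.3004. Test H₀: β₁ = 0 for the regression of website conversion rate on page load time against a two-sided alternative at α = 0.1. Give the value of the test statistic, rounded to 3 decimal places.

t = r·√(n − 2)/√(1 − r²) = -0.3004·√54/√0.90976 = -2.314.
df = n − 2 = 54.
Two-sided p ≈ 0.0245, which is < 0.1, so reject H₀.
There is evidence of a linear association between page load time and website conversion rate.

t = -2.314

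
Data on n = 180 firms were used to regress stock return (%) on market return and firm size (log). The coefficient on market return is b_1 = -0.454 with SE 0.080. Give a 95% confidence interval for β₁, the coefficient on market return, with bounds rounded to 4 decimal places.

df = n − k − 1 = 180 − 2 − 1 = 177.
t* = t_{0.025, 177} = 1.973457.
Margin = t* × SE = 1.973457 × 0.080 = 0.157877.
CI: -0.454 ± 0.157877 → (-0.6119, -0.2961).
With 95% confidence, each one-unit increase in market return is associated with a change of between -0.6119 and -0.2961 % in stock return, holding the other predictors fixed.

(-0.6119, -0.2961)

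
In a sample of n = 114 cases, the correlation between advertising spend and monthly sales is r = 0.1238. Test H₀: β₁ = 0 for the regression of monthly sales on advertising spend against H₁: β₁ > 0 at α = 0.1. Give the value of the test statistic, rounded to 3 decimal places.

t = r·√(n − 2)/√(1 − r²) = 0.1238·√112/√0.984674 = 1.320.
df = n − 2 = 112.
One-sided p ≈ 0.0947, which is < 0.1, so reject H₀.
There is evidence of a linear association between advertising spend and monthly sales.

t = 1.320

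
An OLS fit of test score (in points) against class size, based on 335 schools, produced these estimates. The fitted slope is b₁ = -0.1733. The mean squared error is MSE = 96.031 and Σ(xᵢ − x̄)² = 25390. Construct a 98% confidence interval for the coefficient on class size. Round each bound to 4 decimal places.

SE(b₁) = √(MSE/Sₓₓ) = √(96.031/25390) = 0.0614999.
df = n − 2 = 333.
t* = t_{0.01, 333} = 2.337598.
Margin = t* × SE = 2.337598 × 0.0614999 = 0.143762.
CI: -0.1733 ± 0.143762 → (-0.3171, -0.0295).
With 98% confidence, each one-unit increase in class size is associated with a change of between -0.3171 and -0.0295 points in test score.

(-0.3171, -0.0295)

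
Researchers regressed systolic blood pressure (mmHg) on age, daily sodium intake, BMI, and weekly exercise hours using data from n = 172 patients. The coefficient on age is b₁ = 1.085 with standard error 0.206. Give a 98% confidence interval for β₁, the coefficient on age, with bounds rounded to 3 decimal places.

df = n − k − 1 = 172 − 4 − 1 = 167.
t* = t_{0.01, 167} = 2.348884.
Margin = t* × SE = 2.348884 × 0.206 = 0.48387.
CI: 1.085 ± 0.48387 → (0.601, 1.569).
With 98% confidence, each one-unit increase in age is associated with a change of between 0.601 and 1.569 mmHg in systolic blood pressure, holding the other predictors fixed.

(0.601, 1.569)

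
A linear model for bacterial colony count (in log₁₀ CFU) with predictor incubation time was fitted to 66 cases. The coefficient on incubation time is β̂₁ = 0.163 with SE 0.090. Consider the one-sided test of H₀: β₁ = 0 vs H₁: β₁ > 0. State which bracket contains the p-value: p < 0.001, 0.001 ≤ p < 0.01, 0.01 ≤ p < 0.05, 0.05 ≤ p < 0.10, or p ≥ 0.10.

0.01 ≤ p < 0.05

t = 0.163 / 0.090 = 1.811.
df = n − 2 = 66 − 2 = 64.
One-sided p = P(T_{64} > t) ≈ 0.0374.
So 0.01 ≤ p < 0.05.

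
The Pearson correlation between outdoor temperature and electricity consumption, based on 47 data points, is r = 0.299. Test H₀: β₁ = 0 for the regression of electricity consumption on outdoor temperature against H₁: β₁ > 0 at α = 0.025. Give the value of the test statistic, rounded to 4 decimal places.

t = r·√(n − 2)/√(1 − r²) = 0.299·√45/√0.910599 = 2.1019.
df = n − 2 = 45.
One-sided p ≈ 0.0206, which is < 0.025, so reject H₀.
There is evidence of a linear association between outdoor temperature and electricity consumption.

t = 2.1019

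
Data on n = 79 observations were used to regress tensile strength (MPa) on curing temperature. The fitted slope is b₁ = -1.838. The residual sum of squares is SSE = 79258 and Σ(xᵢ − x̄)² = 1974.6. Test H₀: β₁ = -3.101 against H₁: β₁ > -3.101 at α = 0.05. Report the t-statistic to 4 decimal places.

MSE = SSE/(n − 2) = 79258/77 = 1029.32.
SE(b₁) = √(MSE/Sₓₓ) = √(1029.32/1974.6) = 0.721999.
t = (-1.838 − (-3.101)) / 0.721999 = 1.7493.
df = n − 2 = 77.
One-sided p ≈ 0.0421, which is < 0.05, so reject H₀.
There is evidence that the true slope on curing temperature exceeds -3.101 MPa per unit.

t = 1.7493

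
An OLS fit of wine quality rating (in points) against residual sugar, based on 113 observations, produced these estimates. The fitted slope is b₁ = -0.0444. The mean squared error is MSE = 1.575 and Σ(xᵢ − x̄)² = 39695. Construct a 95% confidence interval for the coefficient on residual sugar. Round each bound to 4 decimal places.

SE(b₁) = √(MSE/Sₓₓ) = √(1.575/39695) = 0.00629901.
df = n − 2 = 111.
t* = t_{0.025, 111} = 1.981567.
Margin = t* × SE = 1.981567 × 0.00629901 = 0.012482.
CI: -0.0444 ± 0.012482 → (-0.0569, -0.0319).
With 95% confidence, each one-unit increase in residual sugar is associated with a change of between -0.0569 and -0.0319 points in wine quality rating.

(-0.0569, -0.0319)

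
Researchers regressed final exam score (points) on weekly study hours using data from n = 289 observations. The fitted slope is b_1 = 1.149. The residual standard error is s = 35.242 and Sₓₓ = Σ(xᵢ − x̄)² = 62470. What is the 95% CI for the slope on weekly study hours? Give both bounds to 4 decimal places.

(0.8715, 1.4265)

SE(b_1) = s/√Sₓₓ = 35.242/√62470 = 0.141002.
df = n − 2 = 287.
t* = t_{0.025, 287} = 1.968264.
Margin = t* × SE = 1.968264 × 0.141002 = 0.277529.
CI: 1.149 ± 0.277529 → (0.8715, 1.4265).
With 95% confidence, each one-unit increase in weekly study hours is associated with a change of between 0.8715 and 1.4265 points in final exam score.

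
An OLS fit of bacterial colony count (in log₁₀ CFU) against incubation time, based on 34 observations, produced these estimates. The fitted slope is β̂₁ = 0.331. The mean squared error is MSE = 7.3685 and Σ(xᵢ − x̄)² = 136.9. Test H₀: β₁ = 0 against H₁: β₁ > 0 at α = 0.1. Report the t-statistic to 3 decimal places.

SE(β̂₁) = √(MSE/Sₓₓ) = √(7.3685/136.9) = 0.232.
t = 0.331 / 0.232 = 1.427.
df = n − 2 = 32.
One-sided p ≈ 0.0817, which is < 0.1, so reject H₀.
There is evidence that the true slope on incubation time is positive.

t = 1.427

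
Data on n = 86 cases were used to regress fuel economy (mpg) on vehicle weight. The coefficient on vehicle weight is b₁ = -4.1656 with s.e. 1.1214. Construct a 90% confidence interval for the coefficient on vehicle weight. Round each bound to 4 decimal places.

df = n − 2 = 86 − 2 = 84.
t* = t_{0.05, 84} = 1.663197.
Margin = t* × SE = 1.663197 × 1.1214 = 1.865109.
CI: -4.1656 ± 1.865109 → (-6.0307, -2.3005).
With 90% confidence, each one-unit increase in vehicle weight is associated with a change of between -6.0307 and -2.3005 mpg in fuel economy.

(-6.0307, -2.3005)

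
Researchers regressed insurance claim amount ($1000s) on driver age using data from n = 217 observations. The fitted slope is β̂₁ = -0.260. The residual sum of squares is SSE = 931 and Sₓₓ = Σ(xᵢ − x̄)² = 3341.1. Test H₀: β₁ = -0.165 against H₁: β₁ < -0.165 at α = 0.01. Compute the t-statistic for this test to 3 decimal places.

MSE = SSE/(n − 2) = 931/215 = 4.33023.
SE(β̂₁) = √(MSE/Sₓₓ) = √(4.33023/3341.1) = 0.0360007.
t = (-0.260 − (-0.165)) / 0.0360007 = -2.639.
df = n − 2 = 215.
One-sided p ≈ 0.0045, which is < 0.01, so reject H₀.
There is evidence that the true slope on driver age is below -0.165 $1000s per unit.

t = -2.639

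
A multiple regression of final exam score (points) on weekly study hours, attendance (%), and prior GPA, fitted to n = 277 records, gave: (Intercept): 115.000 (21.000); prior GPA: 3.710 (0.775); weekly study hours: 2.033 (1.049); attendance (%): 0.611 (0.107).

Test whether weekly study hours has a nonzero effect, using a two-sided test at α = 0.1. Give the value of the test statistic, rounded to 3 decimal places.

Read off: b = 2.033, SE = 1.049 for weekly study hours.
H₀: β₁ = 0 vs H₁: β₁ ≠ 0.
t = 2.033 / 1.049 = 1.938.
df = n − k − 1 = 277 − 3 − 1 = 273.
Two-sided p ≈ 0.0536, which is < 0.1, so reject H₀.
There is evidence that weekly study hours is associated with final exam score, holding the other predictors fixed.

t = 1.938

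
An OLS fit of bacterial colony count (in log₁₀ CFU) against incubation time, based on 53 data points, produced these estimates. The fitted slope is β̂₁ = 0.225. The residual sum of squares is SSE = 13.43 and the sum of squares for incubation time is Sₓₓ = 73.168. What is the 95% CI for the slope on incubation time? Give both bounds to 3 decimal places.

(0.105, 0.345)

MSE = SSE/(n − 2) = 13.43/51 = 0.263333.
SE(β̂₁) = √(MSE/Sₓₓ) = √(0.263333/73.168) = 0.0599919.
df = n − 2 = 51.
t* = t_{0.025, 51} = 2.007584.
Margin = t* × SE = 2.007584 × 0.0599919 = 0.12044.
CI: 0.225 ± 0.12044 → (0.105, 0.345).
With 95% confidence, each one-unit increase in incubation time is associated with a change of between 0.105 and 0.345 log₁₀ CFU in bacterial colony count.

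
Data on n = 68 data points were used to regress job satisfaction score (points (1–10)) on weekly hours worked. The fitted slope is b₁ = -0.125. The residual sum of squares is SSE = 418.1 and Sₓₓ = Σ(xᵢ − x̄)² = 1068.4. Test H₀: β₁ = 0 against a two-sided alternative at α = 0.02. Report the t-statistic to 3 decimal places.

MSE = SSE/(n − 2) = 418.1/66 = 6.33485.
SE(b₁) = √(MSE/Sₓₓ) = √(6.33485/1068.4) = 0.0770019.
t = -0.125 / 0.0770019 = -1.623.
df = n − 2 = 66.
Two-sided p ≈ 0.1093, which is ≥ 0.02, so fail to reject H₀.
The data do not give significant evidence of an association between weekly hours worked and job satisfaction score.

t = -1.623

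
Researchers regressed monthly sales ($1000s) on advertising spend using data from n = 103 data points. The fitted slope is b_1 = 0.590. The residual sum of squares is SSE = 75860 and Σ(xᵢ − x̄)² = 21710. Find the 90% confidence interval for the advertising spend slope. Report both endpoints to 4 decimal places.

(0.2812, 0.8988)

MSE = SSE/(n − 2) = 75860/101 = 751.089.
SE(b_1) = √(MSE/Sₓₓ) = √(751.089/21710) = 0.186001.
df = n − 2 = 101.
t* = t_{0.05, 101} = 1.660081.
Margin = t* × SE = 1.660081 × 0.186001 = 0.308777.
CI: 0.590 ± 0.308777 → (0.2812, 0.8988).
With 90% confidence, each one-unit increase in advertising spend is associated with a change of between 0.2812 and 0.8988 $1000s in monthly sales.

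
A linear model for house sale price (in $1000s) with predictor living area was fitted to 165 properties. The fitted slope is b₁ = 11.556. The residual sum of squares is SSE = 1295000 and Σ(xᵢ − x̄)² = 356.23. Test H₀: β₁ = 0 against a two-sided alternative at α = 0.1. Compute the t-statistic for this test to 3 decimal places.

MSE = SSE/(n − 2) = 1295000/163 = 7944.79.
SE(b₁) = √(MSE/Sₓₓ) = √(7944.79/356.23) = 4.72254.
t = 11.556 / 4.72254 = 2.447.
df = n − 2 = 163.
Two-sided p ≈ 0.0155, which is < 0.1, so reject H₀.
There is evidence that living area is associated with house sale price.

t = 2.447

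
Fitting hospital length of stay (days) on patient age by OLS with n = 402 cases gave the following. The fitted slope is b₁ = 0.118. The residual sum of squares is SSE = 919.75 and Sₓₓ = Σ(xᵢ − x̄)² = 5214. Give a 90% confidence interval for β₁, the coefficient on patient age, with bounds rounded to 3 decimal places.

MSE = SSE/(n − 2) = 919.75/400 = 2.29937.
SE(b₁) = √(MSE/Sₓₓ) = √(2.29937/5214) = 0.021.
df = n − 2 = 400.
t* = t_{0.05, 400} = 1.648672.
Margin = t* × SE = 1.648672 × 0.021 = 0.03462.
CI: 0.118 ± 0.03462 → (0.083, 0.153).
With 90% confidence, each one-unit increase in patient age is associated with a change of between 0.083 and 0.153 days in hospital length of stay.

(0.083, 0.153)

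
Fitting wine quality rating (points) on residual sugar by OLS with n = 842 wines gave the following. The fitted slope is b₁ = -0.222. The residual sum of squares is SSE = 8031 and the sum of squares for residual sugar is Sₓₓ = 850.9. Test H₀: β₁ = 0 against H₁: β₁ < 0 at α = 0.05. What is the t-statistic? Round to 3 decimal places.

MSE = SSE/(n − 2) = 8031/840 = 9.56071.
SE(b₁) = √(MSE/Sₓₓ) = √(9.56071/850.9) = 0.106.
t = -0.222 / 0.106 = -2.094.
df = n − 2 = 840.
One-sided p ≈ 0.0183, which is < 0.05, so reject H₀.
There is evidence that the true slope on residual sugar is negative.

t = -2.094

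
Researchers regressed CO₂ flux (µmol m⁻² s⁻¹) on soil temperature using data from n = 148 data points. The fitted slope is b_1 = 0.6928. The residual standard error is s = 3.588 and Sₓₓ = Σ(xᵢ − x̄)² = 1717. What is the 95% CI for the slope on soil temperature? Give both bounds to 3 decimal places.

SE(b_1) = s/√Sₓₓ = 3.588/√1717 = 0.0865899.
df = n − 2 = 146.
t* = t_{0.025, 146} = 1.976346.
Margin = t* × SE = 1.976346 × 0.0865899 = 0.17113.
CI: 0.6928 ± 0.17113 → (0.522, 0.864).
With 95% confidence, each one-unit increase in soil temperature is associated with a change of between 0.522 and 0.864 µmol m⁻² s⁻¹ in CO₂ flux.

(0.522, 0.864)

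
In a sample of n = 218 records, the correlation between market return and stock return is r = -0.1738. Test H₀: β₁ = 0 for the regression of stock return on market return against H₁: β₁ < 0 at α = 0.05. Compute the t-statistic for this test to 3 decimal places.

t = -2.594

t = r·√(n − 2)/√(1 − r²) = -0.1738·√216/√0.969794 = -2.594.
df = n − 2 = 216.
One-sided p ≈ 0.0051, which is < 0.05, so reject H₀.
There is evidence of a linear association between market return and stock return.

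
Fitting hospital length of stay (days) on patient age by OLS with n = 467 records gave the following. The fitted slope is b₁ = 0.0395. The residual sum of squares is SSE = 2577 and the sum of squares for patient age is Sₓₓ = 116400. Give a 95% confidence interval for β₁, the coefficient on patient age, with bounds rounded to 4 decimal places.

(0.0259, 0.0531)

MSE = SSE/(n − 2) = 2577/465 = 5.54194.
SE(b₁) = √(MSE/Sₓₓ) = √(5.54194/116400) = 0.00690008.
df = n − 2 = 465.
t* = t_{0.025, 465} = 1.965079.
Margin = t* × SE = 1.965079 × 0.00690008 = 0.013559.
CI: 0.0395 ± 0.013559 → (0.0259, 0.0531).
With 95% confidence, each one-unit increase in patient age is associated with a change of between 0.0259 and 0.0531 days in hospital length of stay.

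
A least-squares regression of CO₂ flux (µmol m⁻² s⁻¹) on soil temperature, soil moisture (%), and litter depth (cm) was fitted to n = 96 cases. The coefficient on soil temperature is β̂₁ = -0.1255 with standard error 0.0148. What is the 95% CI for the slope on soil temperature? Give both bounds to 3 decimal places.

df = n − k − 1 = 96 − 3 − 1 = 92.
t* = t_{0.025, 92} = 1.986086.
Margin = t* × SE = 1.986086 × 0.0148 = 0.02939.
CI: -0.1255 ± 0.02939 → (-0.155, -0.096).
With 95% confidence, each one-unit increase in soil temperature is associated with a change of between -0.155 and -0.096 µmol m⁻² s⁻¹ in CO₂ flux, holding the other predictors fixed.

(-0.155, -0.096)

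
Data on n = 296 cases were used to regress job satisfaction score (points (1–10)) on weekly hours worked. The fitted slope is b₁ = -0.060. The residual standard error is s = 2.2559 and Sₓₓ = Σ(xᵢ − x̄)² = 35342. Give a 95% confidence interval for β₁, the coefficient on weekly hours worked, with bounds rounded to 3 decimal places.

SE(b₁) = s/√Sₓₓ = 2.2559/√35342 = 0.0119998.
df = n − 2 = 294.
t* = t_{0.025, 294} = 1.968066.
Margin = t* × SE = 1.968066 × 0.0119998 = 0.02362.
CI: -0.060 ± 0.02362 → (-0.084, -0.036).
With 95% confidence, each one-unit increase in weekly hours worked is associated with a change of between -0.084 and -0.036 points (1–10) in job satisfaction score.

(-0.084, -0.036)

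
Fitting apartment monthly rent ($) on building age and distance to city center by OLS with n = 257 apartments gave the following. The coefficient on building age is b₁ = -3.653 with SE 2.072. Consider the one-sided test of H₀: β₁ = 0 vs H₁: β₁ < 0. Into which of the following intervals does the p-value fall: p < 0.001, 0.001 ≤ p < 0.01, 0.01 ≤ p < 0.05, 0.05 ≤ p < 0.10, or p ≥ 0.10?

t = -3.653 / 2.072 = -1.763.
df = n − k − 1 = 257 − 2 − 1 = 254.
One-sided p = P(T_{254} < t) ≈ 0.0395.
So 0.01 ≤ p < 0.05.

0.01 ≤ p < 0.05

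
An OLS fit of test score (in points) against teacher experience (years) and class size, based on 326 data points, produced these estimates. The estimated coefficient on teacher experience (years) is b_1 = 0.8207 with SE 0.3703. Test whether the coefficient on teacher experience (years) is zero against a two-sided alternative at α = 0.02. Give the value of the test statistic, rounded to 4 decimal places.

H₀: β₁ = 0 vs H₁: β₁ ≠ 0.
t = (b_1 − β₁⁰)/SE = 0.8207 / 0.3703 = 2.2163.
df = n − k − 1 = 326 − 2 − 1 = 323.
Two-sided p ≈ 0.0274, which is ≥ 0.02, so fail to reject H₀.
The data do not give significant evidence of an association between teacher experience (years) and test score, after adjusting for the other predictors.

t = 2.2163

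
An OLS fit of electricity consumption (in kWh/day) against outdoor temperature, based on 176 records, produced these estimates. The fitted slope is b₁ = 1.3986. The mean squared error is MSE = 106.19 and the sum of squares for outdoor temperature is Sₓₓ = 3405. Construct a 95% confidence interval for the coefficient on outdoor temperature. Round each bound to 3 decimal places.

SE(b₁) = √(MSE/Sₓₓ) = √(106.19/3405) = 0.176597.
df = n − 2 = 174.
t* = t_{0.025, 174} = 1.973691.
Margin = t* × SE = 1.973691 × 0.176597 = 0.34855.
CI: 1.3986 ± 0.34855 → (1.050, 1.747).
With 95% confidence, each one-unit increase in outdoor temperature is associated with a change of between 1.050 and 1.747 kWh/day in electricity consumption.

(1.050, 1.747)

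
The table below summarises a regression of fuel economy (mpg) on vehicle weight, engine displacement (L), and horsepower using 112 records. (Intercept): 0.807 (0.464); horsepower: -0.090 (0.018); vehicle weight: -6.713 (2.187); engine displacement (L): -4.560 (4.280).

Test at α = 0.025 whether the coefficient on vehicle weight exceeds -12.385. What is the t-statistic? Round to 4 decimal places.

Read off: b = -6.713, SE = 2.187 for vehicle weight.
H₀: β₁ = -12.385 vs H₁: β₁ > -12.385.
t = (-6.713 − (-12.385)) / 2.187 = 2.5935.
df = n − k − 1 = 112 − 3 − 1 = 108.
One-sided p ≈ 0.0054, which is < 0.025, so reject H₀.
There is evidence that the true slope on vehicle weight exceeds -12.385 mpg per unit, holding the other predictors fixed.

t = 2.5935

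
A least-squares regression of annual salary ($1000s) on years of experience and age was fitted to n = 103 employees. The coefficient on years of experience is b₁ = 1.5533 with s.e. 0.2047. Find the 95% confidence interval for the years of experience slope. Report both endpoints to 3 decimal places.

(1.147, 1.959)

df = n − k − 1 = 103 − 2 − 1 = 100.
t* = t_{0.025, 100} = 1.983972.
Margin = t* × SE = 1.983972 × 0.2047 = 0.40612.
CI: 1.5533 ± 0.40612 → (1.147, 1.959).
With 95% confidence, each one-unit increase in years of experience is associated with a change of between 1.147 and 1.959 $1000s in annual salary, holding the other predictors fixed.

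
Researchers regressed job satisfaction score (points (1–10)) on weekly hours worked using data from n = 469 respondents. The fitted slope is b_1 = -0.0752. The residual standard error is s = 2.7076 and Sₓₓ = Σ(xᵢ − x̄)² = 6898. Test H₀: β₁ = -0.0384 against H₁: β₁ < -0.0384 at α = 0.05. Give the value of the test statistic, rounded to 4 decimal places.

SE(b_1) = s/√Sₓₓ = 2.7076/√6898 = 0.0326004.
t = (-0.0752 − (-0.0384)) / 0.0326004 = -1.1288.
df = n − 2 = 467.
One-sided p ≈ 0.1298, which is ≥ 0.05, so fail to reject H₀.
The data do not give significant evidence that the true slope on weekly hours worked is below -0.0384 points (1–10) per unit.

t = -1.1288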